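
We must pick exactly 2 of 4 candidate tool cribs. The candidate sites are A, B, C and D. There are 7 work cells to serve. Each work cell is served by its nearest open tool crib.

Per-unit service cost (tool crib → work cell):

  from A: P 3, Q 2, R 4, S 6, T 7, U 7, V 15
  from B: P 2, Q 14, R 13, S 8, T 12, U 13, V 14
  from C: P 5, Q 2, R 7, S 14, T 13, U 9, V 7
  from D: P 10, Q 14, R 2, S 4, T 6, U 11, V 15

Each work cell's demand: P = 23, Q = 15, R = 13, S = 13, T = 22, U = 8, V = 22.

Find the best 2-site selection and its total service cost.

With exactly 2 open, each work cell uses its cheapest among the chosen.
{C, D}: P→C 5·23=115, Q→C 2·15=30, R→D 2·13=26, S→D 4·13=52, T→D 6·22=132, U→C 9·8=72, V→C 7·22=154. Service cost 581.
{A, C}: service cost 593
{A, D}: service cost 695
Among all 6 size-2 choices, {C, D} is lowest.

Choose C and D; total service cost 581.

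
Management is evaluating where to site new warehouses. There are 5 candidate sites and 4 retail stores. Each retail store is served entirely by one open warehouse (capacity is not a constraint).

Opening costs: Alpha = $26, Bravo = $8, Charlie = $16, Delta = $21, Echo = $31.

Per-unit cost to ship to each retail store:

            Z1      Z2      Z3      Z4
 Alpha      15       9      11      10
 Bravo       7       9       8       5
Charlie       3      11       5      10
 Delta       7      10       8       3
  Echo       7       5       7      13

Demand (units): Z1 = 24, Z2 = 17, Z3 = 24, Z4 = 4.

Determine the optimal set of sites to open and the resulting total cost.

For any fixed open set, each retail store goes to its cheapest open site; total = fixed + service.
{Bravo, Charlie, Echo}: Z1→Charlie 3·24=72, Z2→Echo 5·17=85, Z3→Charlie 5·24=120, Z4→Bravo 5·4=20. Service 297; fixed 55; total 352.
{Charlie, Delta, Echo}: service 289 + fixed 68 = 357
{Charlie, Echo}: service 317 + fixed 47 = 364
{Alpha, Bravo, Charlie, Delta, Echo}: service 289 + fixed 102 = 391
No other subset beats 352.

Open Bravo, Charlie and Echo; minimum total cost 352.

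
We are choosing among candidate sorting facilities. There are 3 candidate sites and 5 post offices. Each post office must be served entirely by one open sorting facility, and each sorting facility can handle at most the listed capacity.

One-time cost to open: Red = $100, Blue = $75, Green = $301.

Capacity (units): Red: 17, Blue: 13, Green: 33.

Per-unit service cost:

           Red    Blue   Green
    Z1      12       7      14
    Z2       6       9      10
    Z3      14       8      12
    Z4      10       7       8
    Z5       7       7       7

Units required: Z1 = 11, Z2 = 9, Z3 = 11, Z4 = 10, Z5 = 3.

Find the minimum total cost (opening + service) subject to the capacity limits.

Open {Blue, Green}: Z1→Blue 7·11=77, Z2→Green 10·9=90, Z3→Green 12·11=132, Z4→Green 8·10=80, Z5→Green 7·3=21.
Loads: Blue carries 11/13, Green carries 33/33. Service 400; fixed 376; total 776.
Next best feasible plan costs 809.

Minimum total cost: 776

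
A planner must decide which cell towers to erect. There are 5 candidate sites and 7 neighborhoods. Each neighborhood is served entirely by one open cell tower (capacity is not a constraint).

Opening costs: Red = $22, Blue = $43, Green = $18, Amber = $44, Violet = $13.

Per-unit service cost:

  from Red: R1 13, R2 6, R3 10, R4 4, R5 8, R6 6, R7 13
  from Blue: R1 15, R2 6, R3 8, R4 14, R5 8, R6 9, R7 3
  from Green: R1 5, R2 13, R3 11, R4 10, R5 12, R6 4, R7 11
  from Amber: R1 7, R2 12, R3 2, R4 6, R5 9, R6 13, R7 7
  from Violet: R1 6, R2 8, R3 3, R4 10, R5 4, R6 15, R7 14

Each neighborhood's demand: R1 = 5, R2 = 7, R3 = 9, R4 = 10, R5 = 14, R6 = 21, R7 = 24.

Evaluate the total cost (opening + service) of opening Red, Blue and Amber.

Total cost: 554

Each neighborhood is assigned to its cheapest site among the open ones.
{Red, Blue, Amber}: R1→Amber 7·5=35, R2→Red 6·7=42, R3→Amber 2·9=18, R4→Red 4·10=40, R5→Red 8·14=112, R6→Red 6·21=126, R7→Blue 3·24=72. Service 445; fixed 109; total 554.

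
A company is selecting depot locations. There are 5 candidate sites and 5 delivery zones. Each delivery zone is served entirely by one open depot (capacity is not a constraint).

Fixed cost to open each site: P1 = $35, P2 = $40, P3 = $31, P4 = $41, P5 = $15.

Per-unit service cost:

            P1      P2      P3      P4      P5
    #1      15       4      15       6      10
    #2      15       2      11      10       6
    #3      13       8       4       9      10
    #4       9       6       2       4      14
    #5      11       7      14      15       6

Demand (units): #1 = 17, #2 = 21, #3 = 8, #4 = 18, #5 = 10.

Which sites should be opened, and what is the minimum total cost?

For any fixed open set, each delivery zone goes to its cheapest open site; total = fixed + service.
{P2, P3}: #1→P2 4·17=68, #2→P2 2·21=42, #3→P3 4·8=32, #4→P3 2·18=36, #5→P2 7·10=70. Service 248; fixed 71; total 319.
{P2, P3, P5}: service 238 + fixed 86 = 324
{P1, P2, P3}: #1→P2 4·17=68, #2→P2 2·21=42, #3→P3 4·8=32, #4→P3 2·18=36, #5→P2 7·10=70. Service 248; fixed 106; total 354.
{P1, P2, P3, P4, P5}: #1→P2 4·17=68, #2→P2 2·21=42, #3→P3 4·8=32, #4→P3 2·18=36, #5→P5 6·10=60. Service 238; fixed 162; total 400.
No other subset beats 319.

Open P2 and P3; minimum total cost 319.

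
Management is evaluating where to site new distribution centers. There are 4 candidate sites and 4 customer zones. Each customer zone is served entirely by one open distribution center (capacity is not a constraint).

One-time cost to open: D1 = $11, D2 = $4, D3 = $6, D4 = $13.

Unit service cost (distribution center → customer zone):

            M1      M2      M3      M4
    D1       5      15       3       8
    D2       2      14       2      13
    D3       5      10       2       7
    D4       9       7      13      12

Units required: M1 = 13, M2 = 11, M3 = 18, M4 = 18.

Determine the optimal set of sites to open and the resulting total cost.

For any fixed open set, each customer zone goes to its cheapest open site; total = fixed + service.
{D2, D3, D4}: M1→D2 2·13=26, M2→D4 7·11=77, M3→D2 2·18=36, M4→D3 7·18=126. Service 265; fixed 23; total 288.
{D1, D2, D3, D4}: M1→D2 2·13=26, M2→D4 7·11=77, M3→D2 2·18=36, M4→D3 7·18=126. Service 265; fixed 34; total 299.
{D2, D3}: M1→D2 2·13=26, M2→D3 10·11=110, M3→D2 2·18=36, M4→D3 7·18=126. Service 298; fixed 10; total 308.
{D2}: service 450 + fixed 4 = 454
No other subset beats 288.

Open D2, D3 and D4; minimum total cost 288.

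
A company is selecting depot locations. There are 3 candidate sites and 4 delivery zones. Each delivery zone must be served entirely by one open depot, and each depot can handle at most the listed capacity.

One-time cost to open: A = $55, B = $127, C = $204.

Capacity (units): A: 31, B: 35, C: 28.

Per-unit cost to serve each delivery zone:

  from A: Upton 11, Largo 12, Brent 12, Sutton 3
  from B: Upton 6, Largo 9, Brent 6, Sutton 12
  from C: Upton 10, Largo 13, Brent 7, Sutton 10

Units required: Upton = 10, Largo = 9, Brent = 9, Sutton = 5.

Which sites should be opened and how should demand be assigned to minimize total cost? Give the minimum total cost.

Minimum total cost: 382

Open {B}: Upton→B 6·10=60, Largo→B 9·9=81, Brent→B 6·9=54, Sutton→B 12·5=60.
Loads: B carries 33/35. Service 255; fixed 127; total 382.
Next best feasible plan costs 392.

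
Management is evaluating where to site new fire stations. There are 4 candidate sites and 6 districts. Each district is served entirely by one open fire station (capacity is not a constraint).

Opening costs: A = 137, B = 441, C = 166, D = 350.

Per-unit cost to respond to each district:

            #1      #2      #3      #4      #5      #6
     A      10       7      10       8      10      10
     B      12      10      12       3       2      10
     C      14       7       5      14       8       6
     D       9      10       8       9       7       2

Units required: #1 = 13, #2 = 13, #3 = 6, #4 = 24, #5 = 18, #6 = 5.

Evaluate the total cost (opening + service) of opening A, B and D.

Total cost: 1302

Each district is assigned to its cheapest site among the open ones.
{A, B, D}: #1→D 9·13=117, #2→A 7·13=91, #3→D 8·6=48, #4→B 3·24=72, #5→B 2·18=36, #6→D 2·5=10. Service 374; fixed 928; total 1302.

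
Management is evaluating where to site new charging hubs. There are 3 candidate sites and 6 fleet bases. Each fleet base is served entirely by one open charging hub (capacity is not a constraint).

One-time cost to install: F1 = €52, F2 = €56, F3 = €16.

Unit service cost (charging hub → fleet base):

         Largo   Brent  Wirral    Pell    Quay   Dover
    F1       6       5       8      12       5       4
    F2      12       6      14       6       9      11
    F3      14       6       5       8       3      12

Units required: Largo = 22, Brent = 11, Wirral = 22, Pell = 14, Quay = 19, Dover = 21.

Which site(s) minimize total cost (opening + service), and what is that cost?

Open F1 and F3; minimum total cost 618.

For any fixed open set, each fleet base goes to its cheapest open site; total = fixed + service.
{F1, F3}: Largo→F1 6·22=132, Brent→F1 5·11=55, Wirral→F3 5·22=110, Pell→F3 8·14=112, Quay→F3 3·19=57, Dover→F1 4·21=84. Service 550; fixed 68; total 618.
{F1, F2, F3}: Largo→F1 6·22=132, Brent→F1 5·11=55, Wirral→F3 5·22=110, Pell→F2 6·14=84, Quay→F3 3·19=57, Dover→F1 4·21=84. Service 522; fixed 124; total 646.
{F1, F2}: service 626 + fixed 108 = 734
{F3}: Largo→F3 14·22=308, Brent→F3 6·11=66, Wirral→F3 5·22=110, Pell→F3 8·14=112, Quay→F3 3·19=57, Dover→F3 12·21=252. Service 905; fixed 16; total 921.
(All 7 nonempty subsets were checked; F1 and F3 is lowest.)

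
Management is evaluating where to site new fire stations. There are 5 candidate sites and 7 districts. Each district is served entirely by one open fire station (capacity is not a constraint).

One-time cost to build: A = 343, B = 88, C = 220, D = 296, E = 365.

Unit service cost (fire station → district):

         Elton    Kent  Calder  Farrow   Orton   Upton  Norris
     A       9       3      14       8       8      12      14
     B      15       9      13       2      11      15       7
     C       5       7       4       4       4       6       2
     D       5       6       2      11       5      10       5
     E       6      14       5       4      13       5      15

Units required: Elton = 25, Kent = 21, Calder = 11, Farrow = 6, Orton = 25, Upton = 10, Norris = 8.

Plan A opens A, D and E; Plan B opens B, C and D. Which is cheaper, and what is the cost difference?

Plan A: {A, D, E}: Elton→D 5·25=125, Kent→A 3·21=63, Calder→D 2·11=22, Farrow→E 4·6=24, Orton→D 5·25=125, Upton→E 5·10=50, Norris→D 5·8=40. Service 449; fixed 1004; total 1453.
Plan B: {B, C, D}: Elton→C 5·25=125, Kent→D 6·21=126, Calder→D 2·11=22, Farrow→B 2·6=12, Orton→C 4·25=100, Upton→C 6·10=60, Norris→C 2·8=16. Service 461; fixed 604; total 1065.
Difference: |1453 − 1065| = 388.

Plan B is cheaper by 388.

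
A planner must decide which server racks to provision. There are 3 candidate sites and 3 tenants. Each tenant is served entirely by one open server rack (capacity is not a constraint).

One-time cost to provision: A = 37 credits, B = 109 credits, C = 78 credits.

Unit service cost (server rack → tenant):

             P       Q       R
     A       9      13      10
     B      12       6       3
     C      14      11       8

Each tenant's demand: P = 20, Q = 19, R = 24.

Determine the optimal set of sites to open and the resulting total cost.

For any fixed open set, each tenant goes to its cheapest open site; total = fixed + service.
{A, B}: P→A 9·20=180, Q→B 6·19=114, R→B 3·24=72. Service 366; fixed 146; total 512.
{B}: P→B 12·20=240, Q→B 6·19=114, R→B 3·24=72. Service 426; fixed 109; total 535.
{A, B, C}: P→A 9·20=180, Q→B 6·19=114, R→B 3·24=72. Service 366; fixed 224; total 590.
{A}: service 667 + fixed 37 = 704
No other subset beats 512.

Open A and B; minimum total cost 512.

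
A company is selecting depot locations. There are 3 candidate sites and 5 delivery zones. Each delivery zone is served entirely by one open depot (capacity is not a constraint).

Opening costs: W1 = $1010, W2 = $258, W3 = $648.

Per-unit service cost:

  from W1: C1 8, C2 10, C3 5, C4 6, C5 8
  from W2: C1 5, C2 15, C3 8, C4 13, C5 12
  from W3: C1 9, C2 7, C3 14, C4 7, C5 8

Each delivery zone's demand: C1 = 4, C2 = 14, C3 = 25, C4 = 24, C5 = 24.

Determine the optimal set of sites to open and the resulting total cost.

For any fixed open set, each delivery zone goes to its cheapest open site; total = fixed + service.
{W2}: C1→W2 5·4=20, C2→W2 15·14=210, C3→W2 8·25=200, C4→W2 13·24=312, C5→W2 12·24=288. Service 1030; fixed 258; total 1288.
{W3}: service 844 + fixed 648 = 1492
{W2, W3}: service 678 + fixed 906 = 1584
{W1, W2, W3}: service 579 + fixed 1916 = 2495
No other subset beats 1288.

Open W2 only; minimum total cost 1288.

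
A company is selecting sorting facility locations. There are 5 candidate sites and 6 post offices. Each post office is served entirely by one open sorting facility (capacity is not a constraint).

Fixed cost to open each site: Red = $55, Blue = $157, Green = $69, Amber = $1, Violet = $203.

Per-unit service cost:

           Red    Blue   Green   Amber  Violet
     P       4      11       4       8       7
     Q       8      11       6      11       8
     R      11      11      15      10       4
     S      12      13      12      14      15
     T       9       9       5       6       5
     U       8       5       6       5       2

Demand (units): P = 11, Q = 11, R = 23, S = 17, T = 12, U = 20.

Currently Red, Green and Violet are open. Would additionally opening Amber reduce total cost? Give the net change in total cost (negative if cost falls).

Current service cost with {Red, Green, Violet}: 506.
Adding Amber: each post office re-picks its cheapest; new service cost 506, saving 0.
Extra fixed cost: 1. Net change = 1 − 0 = 1.
(Totals: 833 → 834.)

No — net change +1 (cost rises by 1).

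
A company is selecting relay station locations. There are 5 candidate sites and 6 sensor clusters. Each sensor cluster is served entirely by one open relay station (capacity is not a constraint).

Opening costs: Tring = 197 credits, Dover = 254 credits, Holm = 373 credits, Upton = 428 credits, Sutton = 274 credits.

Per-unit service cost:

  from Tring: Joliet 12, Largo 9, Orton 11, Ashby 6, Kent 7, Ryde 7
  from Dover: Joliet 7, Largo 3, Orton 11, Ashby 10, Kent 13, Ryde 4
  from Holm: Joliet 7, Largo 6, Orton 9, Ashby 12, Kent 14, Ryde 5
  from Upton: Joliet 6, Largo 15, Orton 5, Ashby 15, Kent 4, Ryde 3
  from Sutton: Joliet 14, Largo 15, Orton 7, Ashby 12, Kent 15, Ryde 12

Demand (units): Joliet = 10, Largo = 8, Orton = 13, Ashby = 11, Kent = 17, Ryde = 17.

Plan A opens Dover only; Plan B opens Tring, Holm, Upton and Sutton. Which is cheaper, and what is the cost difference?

Plan A: {Dover}: Joliet→Dover 7·10=70, Largo→Dover 3·8=24, Orton→Dover 11·13=143, Ashby→Dover 10·11=110, Kent→Dover 13·17=221, Ryde→Dover 4·17=68. Service 636; fixed 254; total 890.
Plan B: {Tring, Holm, Upton, Sutton}: Joliet→Upton 6·10=60, Largo→Holm 6·8=48, Orton→Upton 5·13=65, Ashby→Tring 6·11=66, Kent→Upton 4·17=68, Ryde→Upton 3·17=51. Service 358; fixed 1272; total 1630.
Difference: |890 − 1630| = 740.

Plan A is cheaper by 740.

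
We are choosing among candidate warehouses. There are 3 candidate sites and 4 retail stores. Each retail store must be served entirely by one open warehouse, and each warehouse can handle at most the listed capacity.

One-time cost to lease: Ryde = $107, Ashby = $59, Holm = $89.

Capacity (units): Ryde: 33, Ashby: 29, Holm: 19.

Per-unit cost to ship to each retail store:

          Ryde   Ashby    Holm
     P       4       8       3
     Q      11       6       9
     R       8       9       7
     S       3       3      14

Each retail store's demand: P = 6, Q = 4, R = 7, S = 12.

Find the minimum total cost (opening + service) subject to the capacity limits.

Open {Ashby}: P→Ashby 8·6=48, Q→Ashby 6·4=24, R→Ashby 9·7=63, S→Ashby 3·12=36.
Loads: Ashby carries 29/29. Service 171; fixed 59; total 230.
Next best feasible plan costs 267.

Minimum total cost: 230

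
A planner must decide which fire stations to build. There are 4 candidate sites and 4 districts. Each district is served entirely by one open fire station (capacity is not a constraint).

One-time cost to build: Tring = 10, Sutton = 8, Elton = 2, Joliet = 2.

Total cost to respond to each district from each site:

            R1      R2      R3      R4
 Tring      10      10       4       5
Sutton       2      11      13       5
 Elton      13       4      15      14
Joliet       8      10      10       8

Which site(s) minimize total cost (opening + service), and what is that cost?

For any fixed open set, each district goes to its cheapest open site; total = fixed + service.
{Sutton, Elton, Joliet}: R1→Sutton 2, R2→Elton 4, R3→Joliet 10, R4→Sutton 5. Service 21; fixed 12; total 33.
{Sutton, Elton}: service 24 + fixed 10 = 34
{Elton, Joliet}: service 30 + fixed 4 = 34
{Tring, Sutton, Elton, Joliet}: service 15 + fixed 22 = 37
No other subset beats 33.

Open Sutton, Elton and Joliet; minimum total cost 33.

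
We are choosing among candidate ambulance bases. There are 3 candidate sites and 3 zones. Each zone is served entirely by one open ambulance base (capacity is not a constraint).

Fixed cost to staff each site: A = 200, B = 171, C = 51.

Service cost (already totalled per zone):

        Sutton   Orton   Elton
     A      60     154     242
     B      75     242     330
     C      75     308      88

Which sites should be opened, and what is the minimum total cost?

For any fixed open set, each zone goes to its cheapest open site; total = fixed + service.
{C}: Sutton→C 75, Orton→C 308, Elton→C 88. Service 471; fixed 51; total 522.
{A, C}: Sutton→A 60, Orton→A 154, Elton→C 88. Service 302; fixed 251; total 553.
{B, C}: Sutton→B 75, Orton→B 242, Elton→C 88. Service 405; fixed 222; total 627.
{A, B, C}: service 302 + fixed 422 = 724
(All 7 nonempty subsets were checked; C only is lowest.)

Open C only; minimum total cost 522.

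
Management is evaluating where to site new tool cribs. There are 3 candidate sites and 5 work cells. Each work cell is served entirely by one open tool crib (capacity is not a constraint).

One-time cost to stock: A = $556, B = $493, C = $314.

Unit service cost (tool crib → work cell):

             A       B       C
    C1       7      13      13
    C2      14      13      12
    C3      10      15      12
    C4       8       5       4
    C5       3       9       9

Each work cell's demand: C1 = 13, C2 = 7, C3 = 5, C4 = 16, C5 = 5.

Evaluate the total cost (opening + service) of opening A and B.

Each work cell is assigned to its cheapest site among the open ones.
{A, B}: C1→A 7·13=91, C2→B 13·7=91, C3→A 10·5=50, C4→B 5·16=80, C5→A 3·5=15. Service 327; fixed 1049; total 1376.

Total cost: 1376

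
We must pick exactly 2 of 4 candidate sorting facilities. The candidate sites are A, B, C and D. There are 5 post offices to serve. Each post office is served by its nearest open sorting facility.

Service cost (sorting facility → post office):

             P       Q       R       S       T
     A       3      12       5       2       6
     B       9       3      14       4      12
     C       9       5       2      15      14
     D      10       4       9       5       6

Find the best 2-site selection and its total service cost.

Choose A and C; total service cost 18.

With exactly 2 open, each post office uses its cheapest among the chosen.
{A, C}: P→A 3, Q→C 5, R→C 2, S→A 2, T→A 6. Service cost 18.
{A, B}: service cost 19
{A, D}: service cost 20
Among all 6 size-2 choices, {A, C} is lowest.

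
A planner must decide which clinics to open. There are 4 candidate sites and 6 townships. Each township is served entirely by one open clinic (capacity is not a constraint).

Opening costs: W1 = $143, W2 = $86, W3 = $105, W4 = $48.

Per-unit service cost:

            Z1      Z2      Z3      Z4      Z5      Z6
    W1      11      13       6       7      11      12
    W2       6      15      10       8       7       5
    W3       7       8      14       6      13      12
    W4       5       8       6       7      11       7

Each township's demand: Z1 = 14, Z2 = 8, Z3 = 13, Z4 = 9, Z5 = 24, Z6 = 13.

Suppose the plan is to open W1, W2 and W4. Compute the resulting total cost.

Total cost: 785

Each township is assigned to its cheapest site among the open ones.
{W1, W2, W4}: Z1→W4 5·14=70, Z2→W4 8·8=64, Z3→W1 6·13=78, Z4→W1 7·9=63, Z5→W2 7·24=168, Z6→W2 5·13=65. Service 508; fixed 277; total 785.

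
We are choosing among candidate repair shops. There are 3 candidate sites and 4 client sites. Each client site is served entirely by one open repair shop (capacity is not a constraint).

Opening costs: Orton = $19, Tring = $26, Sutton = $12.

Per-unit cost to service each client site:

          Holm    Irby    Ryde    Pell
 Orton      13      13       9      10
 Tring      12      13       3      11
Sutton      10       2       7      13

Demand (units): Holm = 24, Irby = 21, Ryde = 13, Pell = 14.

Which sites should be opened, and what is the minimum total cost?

For any fixed open set, each client site goes to its cheapest open site; total = fixed + service.
{Tring, Sutton}: Holm→Sutton 10·24=240, Irby→Sutton 2·21=42, Ryde→Tring 3·13=39, Pell→Tring 11·14=154. Service 475; fixed 38; total 513.
{Orton, Tring, Sutton}: Holm→Sutton 10·24=240, Irby→Sutton 2·21=42, Ryde→Tring 3·13=39, Pell→Orton 10·14=140. Service 461; fixed 57; total 518.
{Orton, Sutton}: Holm→Sutton 10·24=240, Irby→Sutton 2·21=42, Ryde→Sutton 7·13=91, Pell→Orton 10·14=140. Service 513; fixed 31; total 544.
{Sutton}: service 555 + fixed 12 = 567
No other subset beats 513.

Open Tring and Sutton; minimum total cost 513.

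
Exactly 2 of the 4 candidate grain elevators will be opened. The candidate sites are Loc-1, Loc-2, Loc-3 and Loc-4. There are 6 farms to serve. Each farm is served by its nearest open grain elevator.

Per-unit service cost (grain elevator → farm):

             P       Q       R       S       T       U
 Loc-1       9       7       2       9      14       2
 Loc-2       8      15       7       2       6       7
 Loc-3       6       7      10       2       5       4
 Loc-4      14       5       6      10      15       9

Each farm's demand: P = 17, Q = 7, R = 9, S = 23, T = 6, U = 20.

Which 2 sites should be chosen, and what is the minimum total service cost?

With exactly 2 open, each farm uses its cheapest among the chosen.
{Loc-1, Loc-3}: P→Loc-3 6·17=102, Q→Loc-1 7·7=49, R→Loc-1 2·9=18, S→Loc-3 2·23=46, T→Loc-3 5·6=30, U→Loc-1 2·20=40. Service cost 285.
{Loc-1, Loc-2}: service cost 325
{Loc-3, Loc-4}: service cost 347
Among all 6 size-2 choices, {Loc-1, Loc-3} is lowest.

Choose Loc-1 and Loc-3; total service cost 285.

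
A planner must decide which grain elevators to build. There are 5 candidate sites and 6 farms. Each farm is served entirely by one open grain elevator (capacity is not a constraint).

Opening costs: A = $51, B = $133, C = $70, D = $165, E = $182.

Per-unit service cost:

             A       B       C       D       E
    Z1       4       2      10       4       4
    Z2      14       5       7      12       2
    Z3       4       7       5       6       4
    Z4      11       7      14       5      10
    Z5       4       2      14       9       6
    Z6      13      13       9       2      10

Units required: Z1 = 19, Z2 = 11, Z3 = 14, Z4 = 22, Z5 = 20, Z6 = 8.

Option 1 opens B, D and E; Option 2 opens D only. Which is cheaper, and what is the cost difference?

Option 1 is cheaper by 1.

Option 1: {B, D, E}: Z1→B 2·19=38, Z2→E 2·11=22, Z3→E 4·14=56, Z4→D 5·22=110, Z5→B 2·20=40, Z6→D 2·8=16. Service 282; fixed 480; total 762.
Option 2: {D}: Z1→D 4·19=76, Z2→D 12·11=132, Z3→D 6·14=84, Z4→D 5·22=110, Z5→D 9·20=180, Z6→D 2·8=16. Service 598; fixed 165; total 763.
Difference: |762 − 763| = 1.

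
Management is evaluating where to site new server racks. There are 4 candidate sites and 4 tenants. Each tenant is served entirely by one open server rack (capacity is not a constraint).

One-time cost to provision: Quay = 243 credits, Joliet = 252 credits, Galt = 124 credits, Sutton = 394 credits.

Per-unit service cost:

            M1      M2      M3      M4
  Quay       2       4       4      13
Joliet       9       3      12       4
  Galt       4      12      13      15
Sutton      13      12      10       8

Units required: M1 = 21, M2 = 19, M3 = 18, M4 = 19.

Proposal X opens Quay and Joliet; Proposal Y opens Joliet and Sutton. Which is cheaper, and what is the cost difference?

Proposal X is cheaper by 406.

Proposal X: {Quay, Joliet}: M1→Quay 2·21=42, M2→Joliet 3·19=57, M3→Quay 4·18=72, M4→Joliet 4·19=76. Service 247; fixed 495; total 742.
Proposal Y: {Joliet, Sutton}: M1→Joliet 9·21=189, M2→Joliet 3·19=57, M3→Sutton 10·18=180, M4→Joliet 4·19=76. Service 502; fixed 646; total 1148.
Difference: |742 − 1148| = 406.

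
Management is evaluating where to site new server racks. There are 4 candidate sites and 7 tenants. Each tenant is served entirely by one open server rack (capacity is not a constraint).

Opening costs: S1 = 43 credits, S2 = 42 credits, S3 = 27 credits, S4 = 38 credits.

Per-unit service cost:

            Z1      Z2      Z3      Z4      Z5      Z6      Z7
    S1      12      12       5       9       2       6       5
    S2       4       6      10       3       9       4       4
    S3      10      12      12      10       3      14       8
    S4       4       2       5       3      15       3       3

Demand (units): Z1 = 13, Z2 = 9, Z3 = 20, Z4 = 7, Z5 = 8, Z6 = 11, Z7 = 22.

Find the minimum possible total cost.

Minimum total cost: 379

For any fixed open set, each tenant goes to its cheapest open site; total = fixed + service.
{S3, S4}: Z1→S4 4·13=52, Z2→S4 2·9=18, Z3→S4 5·20=100, Z4→S4 3·7=21, Z5→S3 3·8=24, Z6→S4 3·11=33, Z7→S4 3·22=66. Service 314; fixed 65; total 379.
{S1, S4}: Z1→S4 4·13=52, Z2→S4 2·9=18, Z3→S1 5·20=100, Z4→S4 3·7=21, Z5→S1 2·8=16, Z6→S4 3·11=33, Z7→S4 3·22=66. Service 306; fixed 81; total 387.
{S1, S3, S4}: service 306 + fixed 108 = 414
{S1, S2, S3, S4}: service 306 + fixed 150 = 456
No other subset beats 379.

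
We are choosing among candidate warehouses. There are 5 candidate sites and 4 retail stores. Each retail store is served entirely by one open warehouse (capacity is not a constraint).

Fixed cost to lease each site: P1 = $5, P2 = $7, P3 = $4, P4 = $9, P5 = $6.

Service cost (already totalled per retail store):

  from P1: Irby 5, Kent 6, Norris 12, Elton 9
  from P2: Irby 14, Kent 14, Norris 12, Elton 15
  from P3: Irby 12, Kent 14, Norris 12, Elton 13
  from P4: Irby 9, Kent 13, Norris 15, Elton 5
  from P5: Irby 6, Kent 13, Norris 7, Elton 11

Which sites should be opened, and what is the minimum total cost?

Open P1 only; minimum total cost 37.

For any fixed open set, each retail store goes to its cheapest open site; total = fixed + service.
{P1}: Irby→P1 5, Kent→P1 6, Norris→P1 12, Elton→P1 9. Service 32; fixed 5; total 37.
{P1, P5}: service 27 + fixed 11 = 38
{P1, P3}: service 32 + fixed 9 = 41
{P1, P2, P3, P4, P5}: service 23 + fixed 31 = 54
No other subset beats 37.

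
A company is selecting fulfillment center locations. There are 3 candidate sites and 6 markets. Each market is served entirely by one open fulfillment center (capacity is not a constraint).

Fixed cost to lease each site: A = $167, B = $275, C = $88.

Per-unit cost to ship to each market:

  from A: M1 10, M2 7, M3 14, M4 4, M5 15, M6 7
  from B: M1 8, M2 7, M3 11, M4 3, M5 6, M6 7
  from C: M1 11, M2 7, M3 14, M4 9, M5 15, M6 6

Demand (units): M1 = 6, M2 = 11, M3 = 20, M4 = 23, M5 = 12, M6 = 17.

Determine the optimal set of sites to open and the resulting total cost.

For any fixed open set, each market goes to its cheapest open site; total = fixed + service.
{B}: M1→B 8·6=48, M2→B 7·11=77, M3→B 11·20=220, M4→B 3·23=69, M5→B 6·12=72, M6→B 7·17=119. Service 605; fixed 275; total 880.
{B, C}: service 588 + fixed 363 = 951
{A}: service 808 + fixed 167 = 975
{A, B, C}: service 588 + fixed 530 = 1118
No other subset beats 880.

Open B only; minimum total cost 880.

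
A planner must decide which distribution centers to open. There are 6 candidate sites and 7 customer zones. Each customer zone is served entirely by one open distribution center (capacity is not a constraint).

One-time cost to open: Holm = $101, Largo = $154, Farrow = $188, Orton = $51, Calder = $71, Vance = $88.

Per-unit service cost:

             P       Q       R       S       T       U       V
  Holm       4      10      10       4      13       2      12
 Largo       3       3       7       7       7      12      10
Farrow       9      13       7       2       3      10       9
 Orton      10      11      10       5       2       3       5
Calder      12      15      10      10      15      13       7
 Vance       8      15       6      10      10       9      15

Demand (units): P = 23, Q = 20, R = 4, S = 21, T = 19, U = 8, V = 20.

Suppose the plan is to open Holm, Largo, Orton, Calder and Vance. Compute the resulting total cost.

Each customer zone is assigned to its cheapest site among the open ones.
{Holm, Largo, Orton, Calder, Vance}: P→Largo 3·23=69, Q→Largo 3·20=60, R→Vance 6·4=24, S→Holm 4·21=84, T→Orton 2·19=38, U→Holm 2·8=16, V→Orton 5·20=100. Service 391; fixed 465; total 856.

Total cost: 856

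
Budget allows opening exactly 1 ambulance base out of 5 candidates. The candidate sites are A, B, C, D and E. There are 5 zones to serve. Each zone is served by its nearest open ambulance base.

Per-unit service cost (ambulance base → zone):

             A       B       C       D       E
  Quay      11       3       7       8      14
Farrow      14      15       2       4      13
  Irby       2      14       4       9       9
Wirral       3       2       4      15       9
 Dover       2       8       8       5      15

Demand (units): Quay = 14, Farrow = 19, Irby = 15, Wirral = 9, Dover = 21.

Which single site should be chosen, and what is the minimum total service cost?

With exactly 1 open, each zone uses its cheapest among the chosen.
{C}: Quay→C 7·14=98, Farrow→C 2·19=38, Irby→C 4·15=60, Wirral→C 4·9=36, Dover→C 8·21=168. Service cost 400.
{A}: service cost 519
{D}: service cost 563
Among all 5 size-1 choices, {C} is lowest.

Choose C only; total service cost 400.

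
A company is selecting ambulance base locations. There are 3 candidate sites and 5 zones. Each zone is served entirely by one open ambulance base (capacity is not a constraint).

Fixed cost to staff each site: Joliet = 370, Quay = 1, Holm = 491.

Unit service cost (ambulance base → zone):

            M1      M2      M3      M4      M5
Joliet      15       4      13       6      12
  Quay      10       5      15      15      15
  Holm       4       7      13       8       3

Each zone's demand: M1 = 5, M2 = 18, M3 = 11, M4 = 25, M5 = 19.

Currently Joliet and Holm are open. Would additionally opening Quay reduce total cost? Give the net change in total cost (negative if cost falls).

No — net change +1 (cost rises by 1).

Current service cost with {Joliet, Holm}: 442.
Adding Quay: each zone re-picks its cheapest; new service cost 442, saving 0.
Extra fixed cost: 1. Net change = 1 − 0 = 1.
(Totals: 1303 → 1304.)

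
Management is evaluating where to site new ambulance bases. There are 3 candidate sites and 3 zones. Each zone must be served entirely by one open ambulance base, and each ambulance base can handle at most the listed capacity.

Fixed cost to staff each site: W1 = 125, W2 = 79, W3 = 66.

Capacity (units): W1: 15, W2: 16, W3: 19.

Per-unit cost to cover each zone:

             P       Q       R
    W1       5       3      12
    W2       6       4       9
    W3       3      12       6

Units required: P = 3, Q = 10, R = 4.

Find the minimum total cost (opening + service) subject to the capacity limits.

Open {W2, W3}: P→W3 3·3=9, Q→W2 4·10=40, R→W3 6·4=24.
Loads: W2 carries 10/16, W3 carries 7/19. Service 73; fixed 145; total 218.
Next best feasible plan costs 219.

Minimum total cost: 218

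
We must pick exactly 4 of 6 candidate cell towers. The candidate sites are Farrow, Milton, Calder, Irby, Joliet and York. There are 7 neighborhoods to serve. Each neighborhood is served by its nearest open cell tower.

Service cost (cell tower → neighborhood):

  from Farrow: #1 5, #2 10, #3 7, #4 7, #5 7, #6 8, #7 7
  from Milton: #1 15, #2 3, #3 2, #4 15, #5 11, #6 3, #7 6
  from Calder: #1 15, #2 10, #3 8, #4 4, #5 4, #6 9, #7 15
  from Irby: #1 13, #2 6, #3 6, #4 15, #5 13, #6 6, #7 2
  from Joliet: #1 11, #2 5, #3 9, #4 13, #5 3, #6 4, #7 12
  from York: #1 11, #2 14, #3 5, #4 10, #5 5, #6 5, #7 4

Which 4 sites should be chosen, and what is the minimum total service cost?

With exactly 4 open, each neighborhood uses its cheapest among the chosen.
{Farrow, Milton, Calder, Irby}: #1→Farrow 5, #2→Milton 3, #3→Milton 2, #4→Calder 4, #5→Calder 4, #6→Milton 3, #7→Irby 2. Service cost 23.
{Farrow, Milton, Calder, York}: service cost 25
{Farrow, Milton, Irby, Joliet}: service cost 25
Among all 15 size-4 choices, {Farrow, Milton, Calder, Irby} is lowest.

Choose Farrow, Milton, Calder and Irby; total service cost 23.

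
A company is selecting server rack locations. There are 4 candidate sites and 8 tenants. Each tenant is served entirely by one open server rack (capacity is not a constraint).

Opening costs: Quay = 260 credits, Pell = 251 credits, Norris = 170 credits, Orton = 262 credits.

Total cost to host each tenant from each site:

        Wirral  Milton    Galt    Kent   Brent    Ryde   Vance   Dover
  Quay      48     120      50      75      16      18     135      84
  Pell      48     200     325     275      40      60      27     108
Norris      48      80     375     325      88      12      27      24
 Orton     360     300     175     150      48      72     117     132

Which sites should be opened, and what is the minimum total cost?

For any fixed open set, each tenant goes to its cheapest open site; total = fixed + service.
{Quay, Norris}: Wirral→Quay 48, Milton→Norris 80, Galt→Quay 50, Kent→Quay 75, Brent→Quay 16, Ryde→Norris 12, Vance→Norris 27, Dover→Norris 24. Service 332; fixed 430; total 762.
{Quay}: service 546 + fixed 260 = 806
{Quay, Pell}: service 438 + fixed 511 = 949
{Quay, Pell, Norris, Orton}: service 332 + fixed 943 = 1275
(All 15 nonempty subsets were checked; Quay and Norris is lowest.)

Open Quay and Norris; minimum total cost 762.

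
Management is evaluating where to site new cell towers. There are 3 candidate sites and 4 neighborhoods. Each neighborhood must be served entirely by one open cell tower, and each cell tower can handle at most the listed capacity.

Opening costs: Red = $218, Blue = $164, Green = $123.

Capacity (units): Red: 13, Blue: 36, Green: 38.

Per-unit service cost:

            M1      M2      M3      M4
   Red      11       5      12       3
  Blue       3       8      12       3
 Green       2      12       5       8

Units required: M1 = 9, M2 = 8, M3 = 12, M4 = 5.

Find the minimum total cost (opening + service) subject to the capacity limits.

Minimum total cost: 337

Open {Green}: M1→Green 2·9=18, M2→Green 12·8=96, M3→Green 5·12=60, M4→Green 8·5=40.
Loads: Green carries 34/38. Service 214; fixed 123; total 337.
Next best feasible plan costs 414.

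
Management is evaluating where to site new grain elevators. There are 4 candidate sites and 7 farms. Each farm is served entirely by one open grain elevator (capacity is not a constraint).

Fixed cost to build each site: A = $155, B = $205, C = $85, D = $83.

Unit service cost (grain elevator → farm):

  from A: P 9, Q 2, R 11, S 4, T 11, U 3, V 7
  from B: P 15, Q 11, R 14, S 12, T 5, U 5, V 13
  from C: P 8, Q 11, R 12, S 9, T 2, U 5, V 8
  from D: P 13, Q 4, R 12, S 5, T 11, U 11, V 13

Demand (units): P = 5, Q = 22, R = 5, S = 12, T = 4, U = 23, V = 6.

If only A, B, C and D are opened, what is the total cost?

Each farm is assigned to its cheapest site among the open ones.
{A, B, C, D}: P→C 8·5=40, Q→A 2·22=44, R→A 11·5=55, S→A 4·12=48, T→C 2·4=8, U→A 3·23=69, V→A 7·6=42. Service 306; fixed 528; total 834.

Total cost: 834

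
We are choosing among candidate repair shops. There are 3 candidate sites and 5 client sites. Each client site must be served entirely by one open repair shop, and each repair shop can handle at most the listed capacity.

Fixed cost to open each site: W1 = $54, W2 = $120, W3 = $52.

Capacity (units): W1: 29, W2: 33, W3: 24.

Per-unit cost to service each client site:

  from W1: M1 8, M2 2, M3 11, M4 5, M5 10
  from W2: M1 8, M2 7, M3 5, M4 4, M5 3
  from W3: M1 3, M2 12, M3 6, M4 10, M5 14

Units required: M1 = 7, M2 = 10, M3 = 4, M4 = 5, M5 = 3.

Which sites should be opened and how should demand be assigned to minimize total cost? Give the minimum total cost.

Minimum total cost: 226

Open {W1, W3}: M1→W3 3·7=21, M2→W1 2·10=20, M3→W3 6·4=24, M4→W1 5·5=25, M5→W1 10·3=30.
Loads: W1 carries 18/29, W3 carries 11/24. Service 120; fixed 106; total 226.
Next best feasible plan costs 229.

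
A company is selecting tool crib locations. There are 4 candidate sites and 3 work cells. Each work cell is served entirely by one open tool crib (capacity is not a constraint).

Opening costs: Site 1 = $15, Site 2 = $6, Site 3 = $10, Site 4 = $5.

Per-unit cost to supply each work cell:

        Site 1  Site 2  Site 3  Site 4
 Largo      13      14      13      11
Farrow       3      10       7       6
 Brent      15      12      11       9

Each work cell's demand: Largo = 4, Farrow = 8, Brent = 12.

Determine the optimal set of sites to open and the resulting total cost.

For any fixed open set, each work cell goes to its cheapest open site; total = fixed + service.
{Site 1, Site 4}: Largo→Site 4 11·4=44, Farrow→Site 1 3·8=24, Brent→Site 4 9·12=108. Service 176; fixed 20; total 196.
{Site 1, Site 2, Site 4}: Largo→Site 4 11·4=44, Farrow→Site 1 3·8=24, Brent→Site 4 9·12=108. Service 176; fixed 26; total 202.
{Site 4}: Largo→Site 4 11·4=44, Farrow→Site 4 6·8=48, Brent→Site 4 9·12=108. Service 200; fixed 5; total 205.
{Site 1, Site 2, Site 3, Site 4}: service 176 + fixed 36 = 212
No other subset beats 196.

Open Site 1 and Site 4; minimum total cost 196.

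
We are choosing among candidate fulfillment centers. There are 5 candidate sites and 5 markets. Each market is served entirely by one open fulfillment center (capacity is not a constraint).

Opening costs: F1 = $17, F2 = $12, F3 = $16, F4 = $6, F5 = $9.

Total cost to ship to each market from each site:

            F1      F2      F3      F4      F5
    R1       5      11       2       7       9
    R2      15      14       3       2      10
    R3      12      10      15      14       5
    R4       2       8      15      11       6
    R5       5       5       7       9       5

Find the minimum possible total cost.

Minimum total cost: 40

For any fixed open set, each market goes to its cheapest open site; total = fixed + service.
{F4, F5}: R1→F4 7, R2→F4 2, R3→F5 5, R4→F5 6, R5→F5 5. Service 25; fixed 15; total 40.
{F5}: service 35 + fixed 9 = 44
{F3, F5}: R1→F3 2, R2→F3 3, R3→F5 5, R4→F5 6, R5→F5 5. Service 21; fixed 25; total 46.
{F1, F2, F3, F4, F5}: service 16 + fixed 60 = 76
No other subset beats 40.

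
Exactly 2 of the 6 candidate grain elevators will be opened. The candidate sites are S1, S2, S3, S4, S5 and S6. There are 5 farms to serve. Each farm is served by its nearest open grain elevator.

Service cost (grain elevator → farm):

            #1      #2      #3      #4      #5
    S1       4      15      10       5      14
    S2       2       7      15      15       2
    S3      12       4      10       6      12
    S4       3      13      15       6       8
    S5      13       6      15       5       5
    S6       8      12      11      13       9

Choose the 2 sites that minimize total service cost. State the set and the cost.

Choose S2 and S3; total service cost 24.

With exactly 2 open, each farm uses its cheapest among the chosen.
{S2, S3}: #1→S2 2, #2→S3 4, #3→S3 10, #4→S3 6, #5→S2 2. Service cost 24.
{S1, S2}: service cost 26
{S1, S5}: service cost 30
Among all 15 size-2 choices, {S2, S3} is lowest.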